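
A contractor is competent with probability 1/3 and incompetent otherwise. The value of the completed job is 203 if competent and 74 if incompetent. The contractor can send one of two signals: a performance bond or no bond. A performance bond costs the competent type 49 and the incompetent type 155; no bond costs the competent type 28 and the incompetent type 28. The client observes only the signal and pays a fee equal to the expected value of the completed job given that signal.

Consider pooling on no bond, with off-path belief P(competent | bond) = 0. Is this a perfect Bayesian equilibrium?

Yes

At the pooled signal (no bond) the client holds the prior 1/3 and pays 1/3·203 + 2/3·74 = 117. Off-path (bond) belief 0 gives 0·203 + 1·74 = 74.
Competent: no bond gives 117 − 28 = 89; bond gives 74 − 49 = 25. Stays. ✓
Incompetent: no bond gives 117 − 28 = 89; bond gives 74 − 155 = -81. Stays. ✓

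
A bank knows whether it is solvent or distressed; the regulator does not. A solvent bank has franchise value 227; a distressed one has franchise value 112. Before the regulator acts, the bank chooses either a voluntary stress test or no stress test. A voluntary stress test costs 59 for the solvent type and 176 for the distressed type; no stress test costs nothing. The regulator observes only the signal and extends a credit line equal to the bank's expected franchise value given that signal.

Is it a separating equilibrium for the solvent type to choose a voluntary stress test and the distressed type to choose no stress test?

If types separate, stress test earns payment 227 and no stress test earns 112.
Solvent: stress test gives 227 − 59 = 168; no stress test gives 112 − 0 = 112. No deviation. ✓
Distressed: no stress test gives 112 − 0 = 112; stress test gives 227 − 176 = 51. No deviation. ✓
Neither type gains from mimicking the other.

Yes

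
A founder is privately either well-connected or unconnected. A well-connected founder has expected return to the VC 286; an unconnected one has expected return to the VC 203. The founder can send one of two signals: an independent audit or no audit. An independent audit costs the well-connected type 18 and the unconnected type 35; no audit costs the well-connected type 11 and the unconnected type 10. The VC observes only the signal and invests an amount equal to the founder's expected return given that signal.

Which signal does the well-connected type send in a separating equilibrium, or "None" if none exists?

Try well-connected → audit, unconnected → no audit:
  Under separation the VC infers type exactly: audit → well-connected (pays 286), no audit → unconnected (pays 203).
  Well-connected: audit gives 286 − 18 = 268; no audit gives 203 − 11 = 192. No deviation. ✓
  Unconnected: no audit gives 203 − 10 = 193; audit gives 286 − 35 = 251. Would deviate. ✗
Try well-connected → no audit, unconnected → audit:
  Under separation the VC infers type exactly: no audit → well-connected (pays 286), audit → unconnected (pays 203).
  Well-connected: no audit gives 286 − 11 = 275; audit gives 203 − 18 = 185. No deviation. ✓
  Unconnected: audit gives 203 − 35 = 168; no audit gives 286 − 10 = 276. Would deviate. ✗
Neither assignment is incentive-compatible.

None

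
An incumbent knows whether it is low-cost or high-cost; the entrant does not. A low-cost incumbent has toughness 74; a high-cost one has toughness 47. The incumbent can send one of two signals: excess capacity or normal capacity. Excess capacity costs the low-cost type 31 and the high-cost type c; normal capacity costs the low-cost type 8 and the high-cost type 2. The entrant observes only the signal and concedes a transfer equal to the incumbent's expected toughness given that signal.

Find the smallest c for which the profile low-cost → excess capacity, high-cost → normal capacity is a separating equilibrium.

Under separation: excess capacity → low-cost (pays 74); normal capacity → high-cost (pays 47).
Low-cost: 74 − 31 = 43 ≥ 47 − 8 = 39. Holds regardless of c. ✓
High-cost: 47 − 2 ≥ 74 − c, so c ≥ 74 − 45 = 29.

29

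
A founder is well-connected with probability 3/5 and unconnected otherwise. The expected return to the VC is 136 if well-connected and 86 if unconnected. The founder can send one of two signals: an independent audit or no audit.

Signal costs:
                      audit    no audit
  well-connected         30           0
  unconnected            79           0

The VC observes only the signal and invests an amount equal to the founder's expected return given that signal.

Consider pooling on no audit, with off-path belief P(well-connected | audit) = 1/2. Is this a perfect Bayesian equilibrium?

Yes

On the equilibrium path (no audit) the VC holds the prior 3/5 and pays 3/5·136 + 2/5·86 = 116. Off-path (audit) belief 1/2 gives 1/2·136 + 1/2·86 = 111.
Well-connected: no audit gives 116 − 0 = 116; audit gives 111 − 30 = 81. Stays. ✓
Unconnected: no audit gives 116 − 0 = 116; audit gives 111 − 79 = 32. Stays. ✓
Beliefs are Bayes-consistent on-path and both types best-respond.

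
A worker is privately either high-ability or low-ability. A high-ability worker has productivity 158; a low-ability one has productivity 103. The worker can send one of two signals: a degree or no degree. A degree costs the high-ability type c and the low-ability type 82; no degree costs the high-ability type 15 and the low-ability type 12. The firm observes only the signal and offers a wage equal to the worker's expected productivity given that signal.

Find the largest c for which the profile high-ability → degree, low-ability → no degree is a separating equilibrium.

70

Under separation: degree → high-ability (pays 158); no degree → low-ability (pays 103).
Low-ability: 103 − 12 = 91 ≥ 158 − 82 = 76. Holds regardless of c. ✓
High-ability: 158 − c ≥ 103 − 15, so c ≤ 158 − 88 = 70.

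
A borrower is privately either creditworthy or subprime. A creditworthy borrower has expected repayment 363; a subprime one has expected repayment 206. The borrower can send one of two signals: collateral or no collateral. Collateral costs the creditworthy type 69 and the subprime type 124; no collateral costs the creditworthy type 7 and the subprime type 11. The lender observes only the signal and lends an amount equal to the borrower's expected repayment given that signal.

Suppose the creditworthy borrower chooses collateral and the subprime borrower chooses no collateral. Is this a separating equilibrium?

No

If types separate, collateral earns payment 363 and no collateral earns 206.
Creditworthy: collateral gives 363 − 69 = 294; no collateral gives 206 − 7 = 199. No deviation. ✓
Subprime: no collateral gives 206 − 11 = 195; collateral gives 363 − 124 = 239. Would deviate. ✗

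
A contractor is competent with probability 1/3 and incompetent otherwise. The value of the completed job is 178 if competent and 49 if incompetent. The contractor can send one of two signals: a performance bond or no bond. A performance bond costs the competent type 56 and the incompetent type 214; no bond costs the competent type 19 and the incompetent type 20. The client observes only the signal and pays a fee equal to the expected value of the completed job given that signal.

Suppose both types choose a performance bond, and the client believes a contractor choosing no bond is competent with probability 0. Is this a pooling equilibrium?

On the equilibrium path (bond) the client holds the prior 1/3 and pays 1/3·178 + 2/3·49 = 92. Off-path (no bond) belief 0 gives 0·178 + 1·49 = 49.
Competent: bond gives 92 − 56 = 36; no bond gives 49 − 19 = 30. Stays. ✓
Incompetent: bond gives 92 − 214 = -122; no bond gives 49 − 20 = 29. Deviates. ✗

No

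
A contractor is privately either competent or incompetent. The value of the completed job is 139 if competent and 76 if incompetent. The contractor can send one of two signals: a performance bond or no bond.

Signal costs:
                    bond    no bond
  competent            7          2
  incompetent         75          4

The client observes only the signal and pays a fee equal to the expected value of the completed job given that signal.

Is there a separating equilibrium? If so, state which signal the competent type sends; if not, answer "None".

Try competent → bond, incompetent → no bond:
  If types separate, bond earns payment 139 and no bond earns 76.
  Competent: bond gives 139 − 7 = 132; no bond gives 76 − 2 = 74. No deviation. ✓
  Incompetent: no bond gives 76 − 4 = 72; bond gives 139 − 75 = 64. No deviation. ✓
Both hold — the competent type sends bond.

bond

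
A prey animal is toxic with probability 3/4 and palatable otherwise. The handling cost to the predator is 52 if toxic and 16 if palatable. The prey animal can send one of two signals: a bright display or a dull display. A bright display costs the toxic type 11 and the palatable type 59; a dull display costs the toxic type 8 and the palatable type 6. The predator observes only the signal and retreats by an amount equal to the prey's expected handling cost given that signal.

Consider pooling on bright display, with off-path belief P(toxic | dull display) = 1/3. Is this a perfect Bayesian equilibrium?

At the pooled signal (bright display) the predator holds the prior 3/4 and pays 3/4·52 + 1/4·16 = 43. Off-path (dull display) belief 1/3 gives 1/3·52 + 2/3·16 = 28.
Toxic: bright display gives 43 − 11 = 32; dull display gives 28 − 8 = 20. Stays. ✓
Palatable: bright display gives 43 − 59 = -16; dull display gives 28 − 6 = 22. Deviates. ✗

No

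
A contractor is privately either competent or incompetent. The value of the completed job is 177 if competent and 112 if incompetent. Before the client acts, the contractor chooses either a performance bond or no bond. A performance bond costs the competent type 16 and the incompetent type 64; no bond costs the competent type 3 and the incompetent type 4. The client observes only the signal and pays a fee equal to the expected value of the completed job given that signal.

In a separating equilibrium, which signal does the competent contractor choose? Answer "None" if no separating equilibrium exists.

Try competent → bond, incompetent → no bond:
  If types separate, bond earns payment 177 and no bond earns 112.
  Competent: bond gives 177 − 16 = 161; no bond gives 112 − 3 = 109. No deviation. ✓
  Incompetent: no bond gives 112 − 4 = 108; bond gives 177 − 64 = 113. Would deviate. ✗
Try competent → no bond, incompetent → bond:
  If types separate, no bond earns payment 177 and bond earns 112.
  Competent: no bond gives 177 − 3 = 174; bond gives 112 − 16 = 96. No deviation. ✓
  Incompetent: bond gives 112 − 64 = 48; no bond gives 177 − 4 = 173. Would deviate. ✗
Neither assignment is incentive-compatible.

None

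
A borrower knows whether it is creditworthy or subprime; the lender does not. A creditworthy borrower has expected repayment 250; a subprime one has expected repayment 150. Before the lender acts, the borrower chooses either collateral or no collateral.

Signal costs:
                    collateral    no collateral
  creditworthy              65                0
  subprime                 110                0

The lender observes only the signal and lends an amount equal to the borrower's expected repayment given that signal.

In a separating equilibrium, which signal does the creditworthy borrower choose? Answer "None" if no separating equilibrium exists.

collateral

Try creditworthy → collateral, subprime → no collateral:
  If types separate, collateral earns payment 250 and no collateral earns 150.
  Creditworthy: collateral gives 250 − 65 = 185; no collateral gives 150 − 0 = 150. No deviation. ✓
  Subprime: no collateral gives 150 − 0 = 150; collateral gives 250 − 110 = 140. No deviation. ✓
Both hold — the creditworthy type sends collateral.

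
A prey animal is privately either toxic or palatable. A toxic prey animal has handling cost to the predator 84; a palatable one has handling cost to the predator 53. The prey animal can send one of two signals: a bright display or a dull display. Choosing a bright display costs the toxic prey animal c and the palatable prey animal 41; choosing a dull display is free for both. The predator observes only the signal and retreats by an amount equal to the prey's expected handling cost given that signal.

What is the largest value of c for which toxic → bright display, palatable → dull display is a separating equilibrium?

31

Under separation: bright display → toxic (pays 84); dull display → palatable (pays 53).
Palatable: 53 − 0 = 53 ≥ 84 − 41 = 43. Holds regardless of c. ✓
Toxic: 84 − c ≥ 53 − 0, so c ≤ 84 − 53 = 31.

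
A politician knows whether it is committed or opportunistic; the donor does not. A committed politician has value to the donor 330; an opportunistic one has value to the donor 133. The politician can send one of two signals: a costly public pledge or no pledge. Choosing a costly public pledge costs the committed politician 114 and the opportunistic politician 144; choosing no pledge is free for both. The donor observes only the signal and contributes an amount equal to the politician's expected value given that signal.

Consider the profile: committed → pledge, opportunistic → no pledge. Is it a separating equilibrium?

If types separate, pledge earns payment 330 and no pledge earns 133.
Committed: pledge gives 330 − 114 = 216; no pledge gives 133 − 0 = 133. No deviation. ✓
Opportunistic: no pledge gives 133 − 0 = 133; pledge gives 330 − 144 = 186. Would deviate. ✗

No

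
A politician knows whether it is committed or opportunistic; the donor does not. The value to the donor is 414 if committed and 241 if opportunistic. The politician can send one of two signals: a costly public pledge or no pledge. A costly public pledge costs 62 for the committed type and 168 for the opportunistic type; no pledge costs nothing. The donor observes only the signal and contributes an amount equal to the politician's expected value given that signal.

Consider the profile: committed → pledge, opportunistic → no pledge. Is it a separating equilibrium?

Under separation the donor infers type exactly: pledge → committed (pays 414), no pledge → opportunistic (pays 241).
Committed: pledge gives 414 − 62 = 352; no pledge gives 241 − 0 = 241. No deviation. ✓
Opportunistic: no pledge gives 241 − 0 = 241; pledge gives 414 − 168 = 246. Would deviate. ✗

No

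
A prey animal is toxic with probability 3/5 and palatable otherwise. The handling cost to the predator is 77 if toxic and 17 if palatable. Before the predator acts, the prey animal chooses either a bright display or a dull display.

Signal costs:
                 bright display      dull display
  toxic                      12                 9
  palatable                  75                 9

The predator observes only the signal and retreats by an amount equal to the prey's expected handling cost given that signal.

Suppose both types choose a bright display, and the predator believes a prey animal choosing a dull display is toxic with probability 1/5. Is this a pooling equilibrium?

No

At the pooled signal (bright display) the predator holds the prior 3/5 and pays 3/5·77 + 2/5·17 = 53. Off-path (dull display) belief 1/5 gives 1/5·77 + 4/5·17 = 29.
Toxic: bright display gives 53 − 12 = 41; dull display gives 29 − 9 = 20. Stays. ✓
Palatable: bright display gives 53 − 75 = -22; dull display gives 29 − 9 = 20. Deviates. ✗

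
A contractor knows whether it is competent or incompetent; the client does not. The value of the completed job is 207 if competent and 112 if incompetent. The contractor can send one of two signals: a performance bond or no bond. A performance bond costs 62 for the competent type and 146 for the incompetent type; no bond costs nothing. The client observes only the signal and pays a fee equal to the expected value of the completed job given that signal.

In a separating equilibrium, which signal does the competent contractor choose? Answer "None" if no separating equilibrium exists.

Try competent → bond, incompetent → no bond:
  Under separation the client infers type exactly: bond → competent (pays 207), no bond → incompetent (pays 112).
  Competent: bond gives 207 − 62 = 145; no bond gives 112 − 0 = 112. No deviation. ✓
  Incompetent: no bond gives 112 − 0 = 112; bond gives 207 − 146 = 61. No deviation. ✓
Both hold — the competent type sends bond.

bond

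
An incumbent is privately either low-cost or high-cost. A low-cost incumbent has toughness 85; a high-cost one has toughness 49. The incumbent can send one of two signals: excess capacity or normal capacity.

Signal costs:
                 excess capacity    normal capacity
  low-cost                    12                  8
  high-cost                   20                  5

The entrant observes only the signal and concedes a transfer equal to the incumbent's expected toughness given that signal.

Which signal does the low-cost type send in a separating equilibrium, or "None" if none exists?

None

Try low-cost → excess capacity, high-cost → normal capacity:
  If types separate, excess capacity earns payment 85 and normal capacity earns 49.
  Low-cost: excess capacity gives 85 − 12 = 73; normal capacity gives 49 − 8 = 41. No deviation. ✓
  High-cost: normal capacity gives 49 − 5 = 44; excess capacity gives 85 − 20 = 65. Would deviate. ✗
Try low-cost → normal capacity, high-cost → excess capacity:
  If types separate, normal capacity earns payment 85 and excess capacity earns 49.
  Low-cost: normal capacity gives 85 − 8 = 77; excess capacity gives 49 − 12 = 37. No deviation. ✓
  High-cost: excess capacity gives 49 − 20 = 29; normal capacity gives 85 − 5 = 80. Would deviate. ✗
Neither assignment is incentive-compatible.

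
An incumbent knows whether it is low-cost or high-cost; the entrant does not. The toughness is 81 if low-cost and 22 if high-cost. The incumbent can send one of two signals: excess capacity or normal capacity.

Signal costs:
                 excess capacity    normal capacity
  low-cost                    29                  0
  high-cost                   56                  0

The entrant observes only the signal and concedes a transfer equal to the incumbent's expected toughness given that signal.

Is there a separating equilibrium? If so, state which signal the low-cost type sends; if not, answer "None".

None

Try low-cost → excess capacity, high-cost → normal capacity:
  If types separate, excess capacity earns payment 81 and normal capacity earns 22.
  Low-cost: excess capacity gives 81 − 29 = 52; normal capacity gives 22 − 0 = 22. No deviation. ✓
  High-cost: normal capacity gives 22 − 0 = 22; excess capacity gives 81 − 56 = 25. Would deviate. ✗
Try low-cost → normal capacity, high-cost → excess capacity:
  If types separate, normal capacity earns payment 81 and excess capacity earns 22.
  Low-cost: normal capacity gives 81 − 0 = 81; excess capacity gives 22 − 29 = -7. No deviation. ✓
  High-cost: excess capacity gives 22 − 56 = -34; normal capacity gives 81 − 0 = 81. Would deviate. ✗
Neither assignment is incentive-compatible.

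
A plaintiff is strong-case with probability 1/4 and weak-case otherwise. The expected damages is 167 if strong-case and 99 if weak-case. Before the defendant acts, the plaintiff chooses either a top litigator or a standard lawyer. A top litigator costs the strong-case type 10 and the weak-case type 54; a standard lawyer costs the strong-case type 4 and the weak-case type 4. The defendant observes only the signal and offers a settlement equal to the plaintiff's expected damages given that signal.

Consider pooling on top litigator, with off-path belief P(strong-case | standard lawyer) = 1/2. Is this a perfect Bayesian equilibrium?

At the pooled signal (top litigator) the defendant holds the prior 1/4 and pays 1/4·167 + 3/4·99 = 116. Off-path (standard lawyer) belief 1/2 gives 1/2·167 + 1/2·99 = 133.
Strong-case: top litigator gives 116 − 10 = 106; standard lawyer gives 133 − 4 = 129. Deviates. ✗
Weak-case: top litigator gives 116 − 54 = 62; standard lawyer gives 133 − 4 = 129. Deviates. ✗

No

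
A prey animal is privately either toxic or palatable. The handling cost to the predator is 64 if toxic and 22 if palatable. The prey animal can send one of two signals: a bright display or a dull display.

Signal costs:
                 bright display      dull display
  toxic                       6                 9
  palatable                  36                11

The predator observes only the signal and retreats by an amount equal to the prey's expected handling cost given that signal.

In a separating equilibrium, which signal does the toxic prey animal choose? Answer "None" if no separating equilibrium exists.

None

Try toxic → bright display, palatable → dull display:
  Under separation the predator infers type exactly: bright display → toxic (pays 64), dull display → palatable (pays 22).
  Toxic: bright display gives 64 − 6 = 58; dull display gives 22 − 9 = 13. No deviation. ✓
  Palatable: dull display gives 22 − 11 = 11; bright display gives 64 − 36 = 28. Would deviate. ✗
Try toxic → dull display, palatable → bright display:
  Under separation the predator infers type exactly: dull display → toxic (pays 64), bright display → palatable (pays 22).
  Toxic: dull display gives 64 − 9 = 55; bright display gives 22 − 6 = 16. No deviation. ✓
  Palatable: bright display gives 22 − 36 = -14; dull display gives 64 − 11 = 53. Would deviate. ✗
Neither assignment is incentive-compatible.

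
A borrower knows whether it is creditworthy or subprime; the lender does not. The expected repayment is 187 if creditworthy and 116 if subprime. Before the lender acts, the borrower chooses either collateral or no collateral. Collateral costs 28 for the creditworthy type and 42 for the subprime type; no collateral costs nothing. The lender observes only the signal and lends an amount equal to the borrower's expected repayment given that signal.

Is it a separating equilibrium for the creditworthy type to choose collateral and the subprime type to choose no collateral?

No

If types separate, collateral earns payment 187 and no collateral earns 116.
Creditworthy: collateral gives 187 − 28 = 159; no collateral gives 116 − 0 = 116. No deviation. ✓
Subprime: no collateral gives 116 − 0 = 116; collateral gives 187 − 42 = 145. Would deviate. ✗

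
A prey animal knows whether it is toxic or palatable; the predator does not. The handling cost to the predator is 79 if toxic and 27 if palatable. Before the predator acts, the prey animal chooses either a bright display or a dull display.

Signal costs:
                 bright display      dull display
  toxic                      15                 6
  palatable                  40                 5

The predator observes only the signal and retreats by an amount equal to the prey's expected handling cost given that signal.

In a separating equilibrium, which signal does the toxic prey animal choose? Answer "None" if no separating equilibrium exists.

Try toxic → bright display, palatable → dull display:
  If types separate, bright display earns payment 79 and dull display earns 27.
  Toxic: bright display gives 79 − 15 = 64; dull display gives 27 − 6 = 21. No deviation. ✓
  Palatable: dull display gives 27 − 5 = 22; bright display gives 79 − 40 = 39. Would deviate. ✗
Try toxic → dull display, palatable → bright display:
  If types separate, dull display earns payment 79 and bright display earns 27.
  Toxic: dull display gives 79 − 6 = 73; bright display gives 27 − 15 = 12. No deviation. ✓
  Palatable: bright display gives 27 − 40 = -13; dull display gives 79 − 5 = 74. Would deviate. ✗
Neither assignment is incentive-compatible.

None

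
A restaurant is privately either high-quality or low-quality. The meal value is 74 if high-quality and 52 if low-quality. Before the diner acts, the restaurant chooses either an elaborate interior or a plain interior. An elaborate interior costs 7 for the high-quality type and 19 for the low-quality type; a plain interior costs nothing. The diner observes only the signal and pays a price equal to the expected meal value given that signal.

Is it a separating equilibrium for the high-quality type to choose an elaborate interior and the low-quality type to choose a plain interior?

If types separate, elaborate interior earns payment 74 and plain interior earns 52.
High-quality: elaborate interior gives 74 − 7 = 67; plain interior gives 52 − 0 = 52. No deviation. ✓
Low-quality: plain interior gives 52 − 0 = 52; elaborate interior gives 74 − 19 = 55. Would deviate. ✗

No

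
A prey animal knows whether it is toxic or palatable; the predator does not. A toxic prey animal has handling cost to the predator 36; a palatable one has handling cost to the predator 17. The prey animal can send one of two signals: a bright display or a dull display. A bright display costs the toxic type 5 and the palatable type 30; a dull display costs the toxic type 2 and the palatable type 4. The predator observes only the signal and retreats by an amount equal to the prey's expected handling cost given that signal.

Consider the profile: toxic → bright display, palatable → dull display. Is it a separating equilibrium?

Yes

If types separate, bright display earns payment 36 and dull display earns 17.
Toxic: bright display gives 36 − 5 = 31; dull display gives 17 − 2 = 15. No deviation. ✓
Palatable: dull display gives 17 − 4 = 13; bright display gives 36 − 30 = 6. No deviation. ✓
Both incentive constraints hold.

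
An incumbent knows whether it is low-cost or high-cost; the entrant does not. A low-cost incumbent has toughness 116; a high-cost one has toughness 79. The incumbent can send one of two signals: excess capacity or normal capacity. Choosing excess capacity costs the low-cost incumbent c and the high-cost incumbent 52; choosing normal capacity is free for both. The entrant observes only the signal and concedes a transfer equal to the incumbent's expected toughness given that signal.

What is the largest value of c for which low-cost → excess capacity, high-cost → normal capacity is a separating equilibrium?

37

Under separation: excess capacity → low-cost (pays 116); normal capacity → high-cost (pays 79).
High-cost: 79 − 0 = 79 ≥ 116 − 52 = 64. Holds regardless of c. ✓
Low-cost: 116 − c ≥ 79 − 0, so c ≤ 116 − 79 = 37.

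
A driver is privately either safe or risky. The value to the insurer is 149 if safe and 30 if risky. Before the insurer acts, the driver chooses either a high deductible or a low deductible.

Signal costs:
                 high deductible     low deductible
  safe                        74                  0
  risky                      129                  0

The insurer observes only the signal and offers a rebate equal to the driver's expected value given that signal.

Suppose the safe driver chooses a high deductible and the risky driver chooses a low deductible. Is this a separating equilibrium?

Yes

If types separate, high deductible earns payment 149 and low deductible earns 30.
Safe: high deductible gives 149 − 74 = 75; low deductible gives 30 − 0 = 30. No deviation. ✓
Risky: low deductible gives 30 − 0 = 30; high deductible gives 149 − 129 = 20. No deviation. ✓
Neither type gains from mimicking the other.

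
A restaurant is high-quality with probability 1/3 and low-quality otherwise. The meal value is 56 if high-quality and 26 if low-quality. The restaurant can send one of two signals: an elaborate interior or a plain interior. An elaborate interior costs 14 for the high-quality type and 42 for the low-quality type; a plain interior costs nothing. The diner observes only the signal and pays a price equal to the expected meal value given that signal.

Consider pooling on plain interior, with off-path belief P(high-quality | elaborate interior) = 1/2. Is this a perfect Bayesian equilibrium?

At the pooled signal (plain interior) the diner holds the prior 1/3 and pays 1/3·56 + 2/3·26 = 36. Off-path (elaborate interior) belief 1/2 gives 1/2·56 + 1/2·26 = 41.
High-quality: plain interior gives 36 − 0 = 36; elaborate interior gives 41 − 14 = 27. Stays. ✓
Low-quality: plain interior gives 36 − 0 = 36; elaborate interior gives 41 − 42 = -1. Stays. ✓

Yes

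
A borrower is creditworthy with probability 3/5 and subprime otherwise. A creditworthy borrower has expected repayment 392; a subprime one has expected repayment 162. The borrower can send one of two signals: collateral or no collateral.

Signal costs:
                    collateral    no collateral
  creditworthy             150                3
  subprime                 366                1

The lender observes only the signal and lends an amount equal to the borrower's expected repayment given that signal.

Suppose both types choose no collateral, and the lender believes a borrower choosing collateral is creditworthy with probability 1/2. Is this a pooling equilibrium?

At the pooled signal (no collateral) the lender holds the prior 3/5 and pays 3/5·392 + 2/5·162 = 300. Off-path (collateral) belief 1/2 gives 1/2·392 + 1/2·162 = 277.
Creditworthy: no collateral gives 300 − 3 = 297; collateral gives 277 − 150 = 127. Stays. ✓
Subprime: no collateral gives 300 − 1 = 299; collateral gives 277 − 366 = -89. Stays. ✓

Yes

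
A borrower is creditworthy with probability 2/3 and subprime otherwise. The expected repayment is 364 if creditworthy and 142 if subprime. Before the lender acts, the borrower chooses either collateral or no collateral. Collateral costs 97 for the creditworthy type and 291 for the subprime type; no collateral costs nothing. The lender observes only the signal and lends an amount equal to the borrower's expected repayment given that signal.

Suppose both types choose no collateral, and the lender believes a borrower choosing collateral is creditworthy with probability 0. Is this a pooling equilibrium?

Yes

On the equilibrium path (no collateral) the lender holds the prior 2/3 and pays 2/3·364 + 1/3·142 = 290. Off-path (collateral) belief 0 gives 0·364 + 1·142 = 142.
Creditworthy: no collateral gives 290 − 0 = 290; collateral gives 142 − 97 = 45. Stays. ✓
Subprime: no collateral gives 290 − 0 = 290; collateral gives 142 − 291 = -149. Stays. ✓
Beliefs are Bayes-consistent on-path and both types best-respond.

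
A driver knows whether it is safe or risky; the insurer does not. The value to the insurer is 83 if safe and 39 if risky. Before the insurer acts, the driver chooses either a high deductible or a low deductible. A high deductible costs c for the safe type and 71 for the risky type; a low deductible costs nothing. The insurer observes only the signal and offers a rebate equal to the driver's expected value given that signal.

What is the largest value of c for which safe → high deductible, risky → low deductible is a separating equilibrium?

Under separation: high deductible → safe (pays 83); low deductible → risky (pays 39).
Risky: 39 − 0 = 39 ≥ 83 − 71 = 12. Holds regardless of c. ✓
Safe: 83 − c ≥ 39 − 0, so c ≤ 83 − 39 = 44.

44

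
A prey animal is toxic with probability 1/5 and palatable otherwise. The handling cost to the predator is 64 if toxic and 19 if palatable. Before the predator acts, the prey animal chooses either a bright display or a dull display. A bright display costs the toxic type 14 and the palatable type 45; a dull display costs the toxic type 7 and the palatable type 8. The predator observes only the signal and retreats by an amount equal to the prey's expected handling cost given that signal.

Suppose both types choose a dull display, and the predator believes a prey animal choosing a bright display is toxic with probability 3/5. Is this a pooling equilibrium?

On the equilibrium path (dull display) the predator holds the prior 1/5 and pays 1/5·64 + 4/5·19 = 28. Off-path (bright display) belief 3/5 gives 3/5·64 + 2/5·19 = 46.
Toxic: dull display gives 28 − 7 = 21; bright display gives 46 − 14 = 32. Deviates. ✗
Palatable: dull display gives 28 − 8 = 20; bright display gives 46 − 45 = 1. Stays. ✓

No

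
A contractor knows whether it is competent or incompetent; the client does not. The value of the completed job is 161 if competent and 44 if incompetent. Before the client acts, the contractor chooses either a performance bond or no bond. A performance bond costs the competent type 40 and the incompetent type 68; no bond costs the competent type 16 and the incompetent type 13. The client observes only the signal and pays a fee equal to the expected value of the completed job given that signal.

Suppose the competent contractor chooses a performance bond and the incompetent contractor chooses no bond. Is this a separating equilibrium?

No

Under separation the client infers type exactly: bond → competent (pays 161), no bond → incompetent (pays 44).
Competent: bond gives 161 − 40 = 121; no bond gives 44 − 16 = 28. No deviation. ✓
Incompetent: no bond gives 44 − 13 = 31; bond gives 161 − 68 = 93. Would deviate. ✗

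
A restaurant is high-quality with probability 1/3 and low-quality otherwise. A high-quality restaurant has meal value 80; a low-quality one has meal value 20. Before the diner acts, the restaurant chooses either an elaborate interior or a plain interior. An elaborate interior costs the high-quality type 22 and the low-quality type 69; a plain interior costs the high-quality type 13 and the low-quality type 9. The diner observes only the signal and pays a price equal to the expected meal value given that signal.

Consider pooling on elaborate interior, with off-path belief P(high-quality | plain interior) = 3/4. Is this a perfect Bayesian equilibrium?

On the equilibrium path (elaborate interior) the diner holds the prior 1/3 and pays 1/3·80 + 2/3·20 = 40. Off-path (plain interior) belief 3/4 gives 3/4·80 + 1/4·20 = 65.
High-quality: elaborate interior gives 40 − 22 = 18; plain interior gives 65 − 13 = 52. Deviates. ✗
Low-quality: elaborate interior gives 40 − 69 = -29; plain interior gives 65 − 9 = 56. Deviates. ✗

No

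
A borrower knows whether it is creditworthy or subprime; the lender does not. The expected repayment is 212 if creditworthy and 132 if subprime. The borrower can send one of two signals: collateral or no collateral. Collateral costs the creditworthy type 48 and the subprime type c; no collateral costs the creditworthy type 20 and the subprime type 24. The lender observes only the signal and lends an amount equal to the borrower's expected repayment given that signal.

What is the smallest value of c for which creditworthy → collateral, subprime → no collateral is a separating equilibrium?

104

Under separation: collateral → creditworthy (pays 212); no collateral → subprime (pays 132).
Creditworthy: 212 − 48 = 164 ≥ 132 − 20 = 112. Holds regardless of c. ✓
Subprime: 132 − 24 ≥ 212 − c, so c ≥ 212 − 108 = 104.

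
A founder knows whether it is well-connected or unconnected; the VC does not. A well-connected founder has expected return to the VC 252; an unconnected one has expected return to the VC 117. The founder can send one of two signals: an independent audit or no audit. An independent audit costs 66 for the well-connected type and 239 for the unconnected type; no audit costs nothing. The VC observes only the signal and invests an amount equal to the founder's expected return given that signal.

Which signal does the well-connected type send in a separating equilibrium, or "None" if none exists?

Try well-connected → audit, unconnected → no audit:
  If types separate, audit earns payment 252 and no audit earns 117.
  Well-connected: audit gives 252 − 66 = 186; no audit gives 117 − 0 = 117. No deviation. ✓
  Unconnected: no audit gives 117 − 0 = 117; audit gives 252 − 239 = 13. No deviation. ✓
Both hold — the well-connected type sends audit.

audit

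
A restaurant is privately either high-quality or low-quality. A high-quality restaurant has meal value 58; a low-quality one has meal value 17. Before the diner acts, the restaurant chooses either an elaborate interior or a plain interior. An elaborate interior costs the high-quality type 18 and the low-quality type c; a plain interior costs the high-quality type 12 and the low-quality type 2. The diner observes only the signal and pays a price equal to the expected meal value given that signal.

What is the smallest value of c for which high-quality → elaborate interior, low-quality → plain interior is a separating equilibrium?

Under separation: elaborate interior → high-quality (pays 58); plain interior → low-quality (pays 17).
High-quality: 58 − 18 = 40 ≥ 17 − 12 = 5. Holds regardless of c. ✓
Low-quality: 17 − 2 ≥ 58 − c, so c ≥ 58 − 15 = 43.

43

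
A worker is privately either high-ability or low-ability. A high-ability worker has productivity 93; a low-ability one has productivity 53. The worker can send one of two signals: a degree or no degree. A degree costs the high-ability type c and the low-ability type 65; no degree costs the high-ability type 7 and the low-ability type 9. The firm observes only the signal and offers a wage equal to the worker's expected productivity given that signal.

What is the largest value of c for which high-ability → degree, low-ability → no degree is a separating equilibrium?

Under separation: degree → high-ability (pays 93); no degree → low-ability (pays 53).
Low-ability: 53 − 9 = 44 ≥ 93 − 65 = 28. Holds regardless of c. ✓
High-ability: 93 − c ≥ 53 − 7, so c ≤ 93 − 46 = 47.

47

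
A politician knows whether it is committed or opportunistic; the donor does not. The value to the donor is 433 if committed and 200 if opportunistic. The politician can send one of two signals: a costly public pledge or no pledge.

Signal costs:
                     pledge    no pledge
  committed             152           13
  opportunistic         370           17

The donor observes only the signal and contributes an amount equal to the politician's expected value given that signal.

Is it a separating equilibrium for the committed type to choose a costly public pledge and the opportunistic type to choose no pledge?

Yes

Under separation the donor infers type exactly: pledge → committed (pays 433), no pledge → opportunistic (pays 200).
Committed: pledge gives 433 − 152 = 281; no pledge gives 200 − 13 = 187. No deviation. ✓
Opportunistic: no pledge gives 200 − 17 = 183; pledge gives 433 − 370 = 63. No deviation. ✓
Neither type gains from mimicking the other.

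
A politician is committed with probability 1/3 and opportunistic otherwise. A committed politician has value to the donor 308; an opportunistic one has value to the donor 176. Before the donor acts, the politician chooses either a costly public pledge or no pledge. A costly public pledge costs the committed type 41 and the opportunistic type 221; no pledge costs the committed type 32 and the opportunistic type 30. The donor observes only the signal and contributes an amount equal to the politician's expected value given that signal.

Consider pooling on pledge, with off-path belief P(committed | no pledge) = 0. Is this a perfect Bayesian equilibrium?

No

On the equilibrium path (pledge) the donor holds the prior 1/3 and pays 1/3·308 + 2/3·176 = 220. Off-path (no pledge) belief 0 gives 0·308 + 1·176 = 176.
Committed: pledge gives 220 − 41 = 179; no pledge gives 176 − 32 = 144. Stays. ✓
Opportunistic: pledge gives 220 − 221 = -1; no pledge gives 176 − 30 = 146. Deviates. ✗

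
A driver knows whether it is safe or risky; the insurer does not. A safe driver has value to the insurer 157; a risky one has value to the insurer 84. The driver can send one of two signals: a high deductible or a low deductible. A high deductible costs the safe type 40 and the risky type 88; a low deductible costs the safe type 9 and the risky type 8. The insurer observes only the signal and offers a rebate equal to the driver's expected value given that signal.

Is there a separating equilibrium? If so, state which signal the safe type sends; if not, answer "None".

Try safe → high deductible, risky → low deductible:
  Under separation the insurer infers type exactly: high deductible → safe (pays 157), low deductible → risky (pays 84).
  Safe: high deductible gives 157 − 40 = 117; low deductible gives 84 − 9 = 75. No deviation. ✓
  Risky: low deductible gives 84 − 8 = 76; high deductible gives 157 − 88 = 69. No deviation. ✓
Both hold — the safe type sends high deductible.

high deductible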